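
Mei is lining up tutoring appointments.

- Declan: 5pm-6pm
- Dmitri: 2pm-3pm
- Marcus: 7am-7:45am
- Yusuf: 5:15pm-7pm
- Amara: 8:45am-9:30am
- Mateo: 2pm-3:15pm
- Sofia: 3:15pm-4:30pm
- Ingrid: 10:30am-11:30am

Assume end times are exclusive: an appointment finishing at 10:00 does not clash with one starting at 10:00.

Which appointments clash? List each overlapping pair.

Sorted by start: Marcus, Amara, Ingrid, Mateo, Dmitri, Sofia, Declan, Yusuf.
Amara starts after Marcus ends, so nothing later overlaps Marcus either.
Ingrid starts after Amara ends, so nothing later overlaps Amara either.
Mateo starts after Ingrid ends, so nothing later overlaps Ingrid either.
Dmitri starts before Mateo ends → Mateo and Dmitri overlap.
Sofia starts exactly when Mateo ends (back-to-back, no overlap), so nothing later overlaps Mateo either.
Sofia starts after Dmitri ends, so nothing later overlaps Dmitri either.
Declan starts after Sofia ends, so nothing later overlaps Sofia either.
Yusuf starts before Declan ends → Declan and Yusuf overlap.

Declan & Yusuf, Dmitri & Mateo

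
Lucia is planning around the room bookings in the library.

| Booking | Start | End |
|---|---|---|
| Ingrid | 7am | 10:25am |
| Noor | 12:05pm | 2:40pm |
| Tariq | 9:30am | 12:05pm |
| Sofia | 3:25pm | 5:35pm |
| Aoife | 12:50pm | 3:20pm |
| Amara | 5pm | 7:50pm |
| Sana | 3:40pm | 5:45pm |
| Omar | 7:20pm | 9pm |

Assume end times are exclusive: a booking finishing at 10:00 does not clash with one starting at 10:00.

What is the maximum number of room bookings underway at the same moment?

3

Walk through starts and ends in time order (an end at T is processed before a start at T):
7am start Ingrid → 1
9:30am start Tariq → 2
10:25am end Ingrid → 1
12:05pm end Tariq → 0
12:05pm start Noor → 1
12:50pm start Aoife → 2
2:40pm end Noor → 1
3:20pm end Aoife → 0
3:25pm start Sofia → 1
3:40pm start Sana → 2
5pm start Amara → 3
5:35pm end Sofia → 2
5:45pm end Sana → 1
7:20pm start Omar → 2
7:50pm end Amara → 1
9pm end Omar → 0
Peak is 3, at 5pm (Amara, Sana, Sofia).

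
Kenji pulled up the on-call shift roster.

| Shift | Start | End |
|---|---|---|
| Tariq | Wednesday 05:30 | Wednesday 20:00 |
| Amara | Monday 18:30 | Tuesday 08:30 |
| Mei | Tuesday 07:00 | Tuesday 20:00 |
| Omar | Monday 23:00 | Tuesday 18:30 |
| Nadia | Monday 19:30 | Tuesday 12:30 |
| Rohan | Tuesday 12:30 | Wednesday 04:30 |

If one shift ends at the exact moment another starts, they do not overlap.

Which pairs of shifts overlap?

Sorted by start: Amara, Nadia, Omar, Mei, Rohan, Tariq.
Nadia starts before Amara ends → Amara and Nadia overlap.
Omar starts before Amara ends → Amara and Omar overlap.
Mei starts before Amara ends → Amara and Mei overlap.
Rohan starts after Amara ends; Amara is clear from here.
Omar starts before Nadia ends → Nadia and Omar overlap.
Mei starts before Nadia ends → Nadia and Mei overlap.
Rohan starts exactly when Nadia ends (back-to-back, no overlap); Nadia is clear from here.
Mei starts before Omar ends → Omar and Mei overlap.
Rohan starts before Omar ends → Omar and Rohan overlap.
Tariq starts after Omar ends.
Rohan starts before Mei ends → Mei and Rohan overlap.
Tariq starts after Mei ends.
Tariq starts after Rohan ends.

Amara & Mei, Amara & Nadia, Amara & Omar, Mei & Nadia, Mei & Omar, Mei & Rohan, Nadia & Omar, Omar & Rohan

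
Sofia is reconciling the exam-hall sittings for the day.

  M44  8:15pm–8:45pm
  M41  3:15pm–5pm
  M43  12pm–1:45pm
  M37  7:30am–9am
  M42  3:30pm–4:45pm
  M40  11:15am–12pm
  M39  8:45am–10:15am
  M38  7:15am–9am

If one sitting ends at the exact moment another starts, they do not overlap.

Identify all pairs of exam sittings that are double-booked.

M37 & M38, M37 & M39, M38 & M39, M41 & M42

Two intervals overlap when each starts before the other ends.
Sorted by start: M38, M37, M39, M40, M43, M41, M42, M44.
M37 starts before M38 ends → M38 and M37 overlap.
M39 starts before M38 ends → M38 and M39 overlap.
M40 starts after M38 ends — done with M38.
M39 starts before M37 ends → M37 and M39 overlap.
M40 starts after M37 ends — done with M37.
M40 starts after M39 ends — done with M39.
M43 starts exactly when M40 ends (back-to-back, no overlap) — done with M40.
M41 starts after M43 ends — done with M43.
M42 starts before M41 ends → M41 and M42 overlap.
M44 starts after M41 ends.
M44 starts after M42 ends.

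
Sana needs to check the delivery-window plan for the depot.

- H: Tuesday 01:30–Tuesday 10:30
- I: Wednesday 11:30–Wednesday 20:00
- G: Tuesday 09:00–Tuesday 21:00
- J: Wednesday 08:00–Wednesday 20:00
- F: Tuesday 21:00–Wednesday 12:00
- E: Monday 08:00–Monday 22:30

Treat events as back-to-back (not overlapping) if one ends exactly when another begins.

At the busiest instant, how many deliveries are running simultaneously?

3

Sort all start/end points and keep a running count:
Monday 08:00 start E → 1
Monday 22:30 end E → 0
Tuesday 01:30 start H → 1
Tuesday 09:00 start G → 2
Tuesday 10:30 end H → 1
Tuesday 21:00 end G → 0
Tuesday 21:00 start F → 1
Wednesday 08:00 start J → 2
Wednesday 11:30 start I → 3
Wednesday 12:00 end F → 2
Wednesday 20:00 end I → 1
Wednesday 20:00 end J → 0
Peak is 3, at Wednesday 11:30 (F, I, J).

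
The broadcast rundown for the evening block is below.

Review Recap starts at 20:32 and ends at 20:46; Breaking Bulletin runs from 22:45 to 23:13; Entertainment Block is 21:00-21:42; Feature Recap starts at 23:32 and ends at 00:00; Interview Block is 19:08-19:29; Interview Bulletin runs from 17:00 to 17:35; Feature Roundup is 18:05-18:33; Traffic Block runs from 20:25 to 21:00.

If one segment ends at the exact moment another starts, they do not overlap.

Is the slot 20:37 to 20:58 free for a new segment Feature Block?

No — it overlaps Review Recap, Traffic Block

Interview Bulletin: ends 17:35 at or before Feature Block starts 20:37 → clear.
Feature Roundup: ends 18:33 at or before Feature Block starts 20:37 → clear.
Interview Block: ends 19:29 at or before Feature Block starts 20:37 → clear.
Traffic Block: starts 20:25 before Feature Block ends 20:58, and ends 21:00 after Feature Block starts 20:37 → overlap.
Review Recap: starts 20:32 before Feature Block ends 20:58, and ends 20:46 after Feature Block starts 20:37 → overlap.
Entertainment Block: starts 21:00 at or after Feature Block ends 20:58 → clear.
Breaking Bulletin: starts 22:45 at or after Feature Block ends 20:58 → clear.
Feature Recap: starts 23:32 at or after Feature Block ends 20:58 → clear.
Feature Block overlaps Traffic Block, Review Recap.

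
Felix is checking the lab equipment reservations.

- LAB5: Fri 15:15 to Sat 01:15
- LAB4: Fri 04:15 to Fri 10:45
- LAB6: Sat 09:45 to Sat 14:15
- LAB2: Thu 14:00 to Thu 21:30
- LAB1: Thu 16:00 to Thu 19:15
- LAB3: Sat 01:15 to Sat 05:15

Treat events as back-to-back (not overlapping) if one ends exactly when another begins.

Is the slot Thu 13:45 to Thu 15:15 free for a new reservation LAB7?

No — it overlaps LAB2

LAB2: starts Thu 14:00 before LAB7 ends Thu 15:15, and ends Thu 21:30 after LAB7 starts Thu 13:45 → overlap.
LAB1: starts Thu 16:00 at or after LAB7 ends Thu 15:15 → clear.
LAB4: starts Fri 04:15 at or after LAB7 ends Thu 15:15 → clear.
LAB5: starts Fri 15:15 at or after LAB7 ends Thu 15:15 → clear.
LAB3: starts Sat 01:15 at or after LAB7 ends Thu 15:15 → clear.
LAB6: starts Sat 09:45 at or after LAB7 ends Thu 15:15 → clear.
LAB7 overlaps LAB2.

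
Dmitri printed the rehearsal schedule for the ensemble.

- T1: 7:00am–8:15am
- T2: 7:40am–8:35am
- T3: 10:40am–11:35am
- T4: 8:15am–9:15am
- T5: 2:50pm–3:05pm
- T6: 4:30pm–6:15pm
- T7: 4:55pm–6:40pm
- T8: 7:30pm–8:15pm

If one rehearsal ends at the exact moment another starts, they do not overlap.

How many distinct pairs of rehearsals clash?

3

Sorted by start: T1, T2, T4, T3, T5, T6, T7, T8.
T2 starts before T1 ends → T1 and T2 overlap.
T4 starts exactly when T1 ends (back-to-back, no overlap), so T1 has no further overlaps.
T4 starts before T2 ends → T2 and T4 overlap.
T3 starts after T2 ends, so T2 has no further overlaps.
T3 starts after T4 ends, so T4 has no further overlaps.
T5 starts after T3 ends, so T3 has no further overlaps.
T6 starts after T5 ends, so T5 has no further overlaps.
T7 starts before T6 ends → T6 and T7 overlap.
T8 starts after T6 ends.
T8 starts after T7 ends.
Overlapping pairs: T1 & T2, T2 & T4, T6 & T7 — 3 in total.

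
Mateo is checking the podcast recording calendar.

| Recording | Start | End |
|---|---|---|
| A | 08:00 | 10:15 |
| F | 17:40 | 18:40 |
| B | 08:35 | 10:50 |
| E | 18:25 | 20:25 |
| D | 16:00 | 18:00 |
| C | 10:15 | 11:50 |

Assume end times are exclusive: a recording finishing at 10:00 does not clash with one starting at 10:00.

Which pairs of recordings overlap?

A & B, B & C, D & F, E & F

Sorted by start: A, B, C, D, F, E.
B starts before A ends → A and B overlap.
C starts exactly when A ends (back-to-back, no overlap), so A has no further overlaps.
C starts before B ends → B and C overlap.
D starts after B ends, so B has no further overlaps.
D starts after C ends, so C has no further overlaps.
F starts before D ends → D and F overlap.
E starts after D ends.
E starts before F ends → F and E overlap.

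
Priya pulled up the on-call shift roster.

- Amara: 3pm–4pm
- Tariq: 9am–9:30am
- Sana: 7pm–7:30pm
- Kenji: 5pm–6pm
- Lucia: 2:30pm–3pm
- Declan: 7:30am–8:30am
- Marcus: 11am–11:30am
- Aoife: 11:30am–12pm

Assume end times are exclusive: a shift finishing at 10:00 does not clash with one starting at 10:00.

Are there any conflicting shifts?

No

Sorted by start: Declan, Tariq, Marcus, Aoife, Lucia, Amara, Kenji, Sana.
Tariq starts after Declan ends; Declan is clear from here.
Marcus starts after Tariq ends; Tariq is clear from here.
Aoife starts exactly when Marcus ends (back-to-back, no overlap); Marcus is clear from here.
Lucia starts after Aoife ends; Aoife is clear from here.
Amara starts exactly when Lucia ends (back-to-back, no overlap); Lucia is clear from here.
Kenji starts after Amara ends; Amara is clear from here.
Sana starts after Kenji ends.
Every pair is clear; the schedule has no overlaps.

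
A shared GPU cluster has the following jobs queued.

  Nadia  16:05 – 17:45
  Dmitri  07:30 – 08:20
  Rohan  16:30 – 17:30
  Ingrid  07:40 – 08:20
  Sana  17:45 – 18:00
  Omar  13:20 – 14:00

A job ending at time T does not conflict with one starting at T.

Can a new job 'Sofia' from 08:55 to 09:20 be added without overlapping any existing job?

Dmitri: ends 08:20 at or before Sofia starts 08:55 → clear.
Ingrid: ends 08:20 at or before Sofia starts 08:55 → clear.
Omar: starts 13:20 at or after Sofia ends 09:20 → clear.
Nadia: starts 16:05 at or after Sofia ends 09:20 → clear.
Rohan: starts 16:30 at or after Sofia ends 09:20 → clear.
Sana: starts 17:45 at or after Sofia ends 09:20 → clear.

Yes — the slot is free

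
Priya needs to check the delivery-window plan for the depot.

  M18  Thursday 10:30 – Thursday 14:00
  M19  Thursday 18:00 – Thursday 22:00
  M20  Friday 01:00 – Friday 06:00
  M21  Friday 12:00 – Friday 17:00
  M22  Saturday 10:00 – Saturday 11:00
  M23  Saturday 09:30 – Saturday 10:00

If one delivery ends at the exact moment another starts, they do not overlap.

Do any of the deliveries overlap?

Check each pair: they overlap iff neither finishes before the other starts.
Sorted by start: M18, M19, M20, M21, M23, M22.
M19 starts after M18 ends; M18 is clear from here.
M20 starts after M19 ends; M19 is clear from here.
M21 starts after M20 ends; M20 is clear from here.
M23 starts after M21 ends; M21 is clear from here.
M22 starts exactly when M23 ends (back-to-back, no overlap).
Every pair is clear; the schedule has no overlaps.

No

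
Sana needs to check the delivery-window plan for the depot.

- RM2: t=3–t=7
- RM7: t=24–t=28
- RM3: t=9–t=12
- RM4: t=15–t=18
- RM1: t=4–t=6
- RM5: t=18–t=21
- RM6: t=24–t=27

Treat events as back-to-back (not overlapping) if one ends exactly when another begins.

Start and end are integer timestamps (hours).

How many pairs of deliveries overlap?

Two intervals overlap when each starts before the other ends.
Sorted by start: RM2, RM1, RM3, RM4, RM5, RM6, RM7.
RM1 starts before RM2 ends → RM2 and RM1 overlap.
RM3 starts after RM2 ends; RM2 is clear from here.
RM3 starts after RM1 ends; RM1 is clear from here.
RM4 starts after RM3 ends; RM3 is clear from here.
RM5 starts exactly when RM4 ends (back-to-back, no overlap); RM4 is clear from here.
RM6 starts after RM5 ends; RM5 is clear from here.
RM7 starts before RM6 ends → RM6 and RM7 overlap.
Overlapping pairs: RM1 & RM2, RM6 & RM7 — 2 in total.

2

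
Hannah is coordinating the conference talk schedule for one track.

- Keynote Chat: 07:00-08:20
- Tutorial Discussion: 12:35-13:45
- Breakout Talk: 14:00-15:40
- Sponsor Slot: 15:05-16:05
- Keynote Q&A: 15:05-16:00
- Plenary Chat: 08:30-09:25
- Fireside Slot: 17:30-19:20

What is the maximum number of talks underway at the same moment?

3

Sweep the timeline, counting +1 at each start and −1 at each end (ends before starts at a tie):
07:00 start Keynote Chat → 1
08:20 end Keynote Chat → 0
08:30 start Plenary Chat → 1
09:25 end Plenary Chat → 0
12:35 start Tutorial Discussion → 1
13:45 end Tutorial Discussion → 0
14:00 start Breakout Talk → 1
15:05 start Keynote Q&A → 2
15:05 start Sponsor Slot → 3
15:40 end Breakout Talk → 2
16:00 end Keynote Q&A → 1
16:05 end Sponsor Slot → 0
17:30 start Fireside Slot → 1
19:20 end Fireside Slot → 0
Peak is 3, at 15:05 (Breakout Talk, Keynote Q&A, Sponsor Slot).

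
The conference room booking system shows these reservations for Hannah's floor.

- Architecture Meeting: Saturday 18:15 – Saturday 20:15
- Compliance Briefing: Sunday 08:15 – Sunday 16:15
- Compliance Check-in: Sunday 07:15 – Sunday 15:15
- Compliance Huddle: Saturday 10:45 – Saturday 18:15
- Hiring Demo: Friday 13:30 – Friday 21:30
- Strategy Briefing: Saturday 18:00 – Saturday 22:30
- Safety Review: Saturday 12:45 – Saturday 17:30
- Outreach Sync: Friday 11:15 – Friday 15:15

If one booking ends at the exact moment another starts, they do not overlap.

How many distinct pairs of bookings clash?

Two intervals overlap when each starts before the other ends.
Sorted by start: Outreach Sync, Hiring Demo, Compliance Huddle, Safety Review, Strategy Briefing, Architecture Meeting, Compliance Check-in, Compliance Briefing.
Hiring Demo starts before Outreach Sync ends → Outreach Sync and Hiring Demo overlap.
Compliance Huddle starts after Outreach Sync ends, so Outreach Sync has no further overlaps.
Compliance Huddle starts after Hiring Demo ends, so Hiring Demo has no further overlaps.
Safety Review starts before Compliance Huddle ends → Compliance Huddle and Safety Review overlap.
Strategy Briefing starts before Compliance Huddle ends → Compliance Huddle and Strategy Briefing overlap.
Architecture Meeting starts exactly when Compliance Huddle ends (back-to-back, no overlap), so Compliance Huddle has no further overlaps.
Strategy Briefing starts after Safety Review ends, so Safety Review has no further overlaps.
Architecture Meeting starts before Strategy Briefing ends → Strategy Briefing and Architecture Meeting overlap.
Compliance Check-in starts after Strategy Briefing ends, so Strategy Briefing has no further overlaps.
Compliance Check-in starts after Architecture Meeting ends, so Architecture Meeting has no further overlaps.
Compliance Briefing starts before Compliance Check-in ends → Compliance Check-in and Compliance Briefing overlap.
Overlapping pairs: Architecture Meeting & Strategy Briefing, Compliance Briefing & Compliance Check-in, Compliance Huddle & Safety Review, Compliance Huddle & Strategy Briefing, Hiring Demo & Outreach Sync — 5 in total.

5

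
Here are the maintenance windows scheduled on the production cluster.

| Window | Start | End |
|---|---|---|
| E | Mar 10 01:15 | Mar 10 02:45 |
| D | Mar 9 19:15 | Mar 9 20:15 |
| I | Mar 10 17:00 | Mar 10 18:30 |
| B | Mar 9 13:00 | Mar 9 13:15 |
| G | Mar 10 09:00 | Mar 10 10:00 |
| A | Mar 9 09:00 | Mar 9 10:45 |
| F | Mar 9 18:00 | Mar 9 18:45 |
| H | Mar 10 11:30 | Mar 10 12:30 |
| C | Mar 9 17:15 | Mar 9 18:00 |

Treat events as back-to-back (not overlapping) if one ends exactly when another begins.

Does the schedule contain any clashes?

No

Sorted by start: A, B, C, F, D, E, G, H, I.
B starts after A ends; A is clear from here.
C starts after B ends; B is clear from here.
F starts exactly when C ends (back-to-back, no overlap); C is clear from here.
D starts after F ends; F is clear from here.
E starts after D ends; D is clear from here.
G starts after E ends; E is clear from here.
H starts after G ends; G is clear from here.
I starts after H ends.
Every pair is clear; the schedule has no overlaps.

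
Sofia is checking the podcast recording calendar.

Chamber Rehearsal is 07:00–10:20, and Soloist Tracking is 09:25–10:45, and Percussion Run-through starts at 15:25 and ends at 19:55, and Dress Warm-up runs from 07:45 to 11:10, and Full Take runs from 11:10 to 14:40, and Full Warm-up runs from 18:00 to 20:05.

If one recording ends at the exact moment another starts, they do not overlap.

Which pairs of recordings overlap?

Chamber Rehearsal & Dress Warm-up, Chamber Rehearsal & Soloist Tracking, Dress Warm-up & Soloist Tracking, Full Warm-up & Percussion Run-through

Sorted by start: Chamber Rehearsal, Dress Warm-up, Soloist Tracking, Full Take, Percussion Run-through, Full Warm-up.
Dress Warm-up starts before Chamber Rehearsal ends → Chamber Rehearsal and Dress Warm-up overlap.
Soloist Tracking starts before Chamber Rehearsal ends → Chamber Rehearsal and Soloist Tracking overlap.
Full Take starts after Chamber Rehearsal ends, so Chamber Rehearsal has no further overlaps.
Soloist Tracking starts before Dress Warm-up ends → Dress Warm-up and Soloist Tracking overlap.
Full Take starts exactly when Dress Warm-up ends (back-to-back, no overlap), so Dress Warm-up has no further overlaps.
Full Take starts after Soloist Tracking ends, so Soloist Tracking has no further overlaps.
Percussion Run-through starts after Full Take ends, so Full Take has no further overlaps.
Full Warm-up starts before Percussion Run-through ends → Percussion Run-through and Full Warm-up overlap.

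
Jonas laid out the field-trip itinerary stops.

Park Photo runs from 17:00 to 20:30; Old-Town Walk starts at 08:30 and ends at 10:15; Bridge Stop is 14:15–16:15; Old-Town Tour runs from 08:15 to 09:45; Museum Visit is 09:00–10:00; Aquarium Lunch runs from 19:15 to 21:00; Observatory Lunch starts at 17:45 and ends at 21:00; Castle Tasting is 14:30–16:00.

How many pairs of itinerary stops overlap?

7

Sorted by start: Old-Town Tour, Old-Town Walk, Museum Visit, Bridge Stop, Castle Tasting, Park Photo, Observatory Lunch, Aquarium Lunch.
Old-Town Walk starts before Old-Town Tour ends → Old-Town Tour and Old-Town Walk overlap.
Museum Visit starts before Old-Town Tour ends → Old-Town Tour and Museum Visit overlap.
Bridge Stop starts after Old-Town Tour ends — done with Old-Town Tour.
Museum Visit starts before Old-Town Walk ends → Old-Town Walk and Museum Visit overlap.
Bridge Stop starts after Old-Town Walk ends — done with Old-Town Walk.
Bridge Stop starts after Museum Visit ends — done with Museum Visit.
Castle Tasting starts before Bridge Stop ends → Bridge Stop and Castle Tasting overlap.
Park Photo starts after Bridge Stop ends — done with Bridge Stop.
Park Photo starts after Castle Tasting ends — done with Castle Tasting.
Observatory Lunch starts before Park Photo ends → Park Photo and Observatory Lunch overlap.
Aquarium Lunch starts before Park Photo ends → Park Photo and Aquarium Lunch overlap.
Aquarium Lunch starts before Observatory Lunch ends → Observatory Lunch and Aquarium Lunch overlap.
Overlapping pairs: Aquarium Lunch & Observatory Lunch, Aquarium Lunch & Park Photo, Bridge Stop & Castle Tasting, Museum Visit & Old-Town Tour, Museum Visit & Old-Town Walk, Observatory Lunch & Park Photo, Old-Town Tour & Old-Town Walk — 7 in total.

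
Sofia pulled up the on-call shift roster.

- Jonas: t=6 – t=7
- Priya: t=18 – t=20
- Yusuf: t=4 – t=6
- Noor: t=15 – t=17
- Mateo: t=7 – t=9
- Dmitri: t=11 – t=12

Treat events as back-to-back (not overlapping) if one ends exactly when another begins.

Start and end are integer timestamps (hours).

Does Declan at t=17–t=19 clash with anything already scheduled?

Yes — it overlaps Priya

Yusuf: ends t=6 at or before Declan starts t=17 → clear.
Jonas: ends t=7 at or before Declan starts t=17 → clear.
Mateo: ends t=9 at or before Declan starts t=17 → clear.
Dmitri: ends t=12 at or before Declan starts t=17 → clear.
Noor: ends t=17 at or before Declan starts t=17 → clear.
Priya: starts t=18 before Declan ends t=19, and ends t=20 after Declan starts t=17 → overlap.
Declan overlaps Priya.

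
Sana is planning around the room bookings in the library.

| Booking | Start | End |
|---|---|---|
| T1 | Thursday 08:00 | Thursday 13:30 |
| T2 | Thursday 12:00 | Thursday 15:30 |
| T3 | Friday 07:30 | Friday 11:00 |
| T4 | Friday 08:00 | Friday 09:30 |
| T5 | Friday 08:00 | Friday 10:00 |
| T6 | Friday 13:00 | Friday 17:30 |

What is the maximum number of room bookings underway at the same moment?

Sort all start/end points and keep a running count:
Thursday 08:00 start T1 → 1
Thursday 12:00 start T2 → 2
Thursday 13:30 end T1 → 1
Thursday 15:30 end T2 → 0
Friday 07:30 start T3 → 1
Friday 08:00 start T4 → 2
Friday 08:00 start T5 → 3
Friday 09:30 end T4 → 2
Friday 10:00 end T5 → 1
Friday 11:00 end T3 → 0
Friday 13:00 start T6 → 1
Friday 17:30 end T6 → 0
Peak is 3, at Friday 08:00 (T3, T4, T5).

3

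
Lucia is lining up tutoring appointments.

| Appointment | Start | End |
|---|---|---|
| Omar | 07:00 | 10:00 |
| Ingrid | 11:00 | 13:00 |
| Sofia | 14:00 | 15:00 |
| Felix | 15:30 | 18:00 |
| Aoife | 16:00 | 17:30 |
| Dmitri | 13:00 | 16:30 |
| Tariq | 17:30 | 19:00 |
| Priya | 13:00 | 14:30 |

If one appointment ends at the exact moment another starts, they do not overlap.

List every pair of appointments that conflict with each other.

Aoife & Dmitri, Aoife & Felix, Dmitri & Felix, Dmitri & Priya, Dmitri & Sofia, Felix & Tariq, Priya & Sofia

Sorted by start: Omar, Ingrid, Dmitri, Priya, Sofia, Felix, Aoife, Tariq.
Ingrid starts after Omar ends; Omar is clear from here.
Dmitri starts exactly when Ingrid ends (back-to-back, no overlap); Ingrid is clear from here.
Priya starts before Dmitri ends → Dmitri and Priya overlap.
Sofia starts before Dmitri ends → Dmitri and Sofia overlap.
Felix starts before Dmitri ends → Dmitri and Felix overlap.
Aoife starts before Dmitri ends → Dmitri and Aoife overlap.
Tariq starts after Dmitri ends.
Sofia starts before Priya ends → Priya and Sofia overlap.
Felix starts after Priya ends; Priya is clear from here.
Felix starts after Sofia ends; Sofia is clear from here.
Aoife starts before Felix ends → Felix and Aoife overlap.
Tariq starts before Felix ends → Felix and Tariq overlap.
Tariq starts exactly when Aoife ends (back-to-back, no overlap).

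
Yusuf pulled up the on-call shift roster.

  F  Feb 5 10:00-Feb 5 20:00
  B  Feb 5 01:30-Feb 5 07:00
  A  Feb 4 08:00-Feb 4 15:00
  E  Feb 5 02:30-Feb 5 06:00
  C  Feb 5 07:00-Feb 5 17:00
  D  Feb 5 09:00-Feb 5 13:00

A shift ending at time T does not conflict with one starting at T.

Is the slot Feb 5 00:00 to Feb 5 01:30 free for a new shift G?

Yes — the slot is free

A: ends Feb 4 15:00 at or before G starts Feb 5 00:00 → clear.
B: starts Feb 5 01:30 at or after G ends Feb 5 01:30 → clear.
E: starts Feb 5 02:30 at or after G ends Feb 5 01:30 → clear.
C: starts Feb 5 07:00 at or after G ends Feb 5 01:30 → clear.
D: starts Feb 5 09:00 at or after G ends Feb 5 01:30 → clear.
F: starts Feb 5 10:00 at or after G ends Feb 5 01:30 → clear.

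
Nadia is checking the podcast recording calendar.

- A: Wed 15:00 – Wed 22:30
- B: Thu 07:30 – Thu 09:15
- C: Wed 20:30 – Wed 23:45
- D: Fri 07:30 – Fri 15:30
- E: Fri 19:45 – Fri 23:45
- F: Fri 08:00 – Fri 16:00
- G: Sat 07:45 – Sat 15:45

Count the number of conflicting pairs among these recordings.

2

Two intervals overlap when each starts before the other ends.
Sorted by start: A, C, B, D, F, E, G.
C starts before A ends → A and C overlap.
B starts after A ends; A is clear from here.
B starts after C ends; C is clear from here.
D starts after B ends; B is clear from here.
F starts before D ends → D and F overlap.
E starts after D ends; D is clear from here.
E starts after F ends; F is clear from here.
G starts after E ends.
Overlapping pairs: A & C, D & F — 2 in total.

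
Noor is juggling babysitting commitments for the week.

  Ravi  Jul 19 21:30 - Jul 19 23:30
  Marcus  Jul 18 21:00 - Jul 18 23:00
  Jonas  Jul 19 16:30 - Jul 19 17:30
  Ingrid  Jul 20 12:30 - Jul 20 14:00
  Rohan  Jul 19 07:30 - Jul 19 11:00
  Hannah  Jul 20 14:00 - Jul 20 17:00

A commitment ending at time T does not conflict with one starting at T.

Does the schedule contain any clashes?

Check each pair: they overlap iff neither finishes before the other starts.
Sorted by start: Marcus, Rohan, Jonas, Ravi, Ingrid, Hannah.
Rohan starts after Marcus ends, so Marcus has no further overlaps.
Jonas starts after Rohan ends, so Rohan has no further overlaps.
Ravi starts after Jonas ends, so Jonas has no further overlaps.
Ingrid starts after Ravi ends, so Ravi has no further overlaps.
Hannah starts exactly when Ingrid ends (back-to-back, no overlap).
Every pair is clear; the schedule has no overlaps.

No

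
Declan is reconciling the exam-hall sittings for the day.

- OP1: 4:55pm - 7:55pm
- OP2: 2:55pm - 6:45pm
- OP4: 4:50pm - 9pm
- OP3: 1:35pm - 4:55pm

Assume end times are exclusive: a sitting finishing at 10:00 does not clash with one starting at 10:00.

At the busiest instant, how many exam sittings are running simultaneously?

Walk through starts and ends in time order (an end at T is processed before a start at T):
1:35pm start OP3 → 1
2:55pm start OP2 → 2
4:50pm start OP4 → 3
4:55pm end OP3 → 2
4:55pm start OP1 → 3
6:45pm end OP2 → 2
7:55pm end OP1 → 1
9pm end OP4 → 0
Peak is 3, at 4:50pm (OP2, OP3, OP4).

3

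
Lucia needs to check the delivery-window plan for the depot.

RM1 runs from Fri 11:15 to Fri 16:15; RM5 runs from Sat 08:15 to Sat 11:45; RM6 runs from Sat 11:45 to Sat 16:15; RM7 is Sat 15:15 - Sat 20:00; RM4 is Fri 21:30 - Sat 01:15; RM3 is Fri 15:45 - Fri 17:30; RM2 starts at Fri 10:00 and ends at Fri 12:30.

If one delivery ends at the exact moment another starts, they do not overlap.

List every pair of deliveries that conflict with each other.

RM1 & RM2, RM1 & RM3, RM6 & RM7

Sorted by start: RM2, RM1, RM3, RM4, RM5, RM6, RM7.
RM1 starts before RM2 ends → RM2 and RM1 overlap.
RM3 starts after RM2 ends; RM2 is clear from here.
RM3 starts before RM1 ends → RM1 and RM3 overlap.
RM4 starts after RM1 ends; RM1 is clear from here.
RM4 starts after RM3 ends; RM3 is clear from here.
RM5 starts after RM4 ends; RM4 is clear from here.
RM6 starts exactly when RM5 ends (back-to-back, no overlap); RM5 is clear from here.
RM7 starts before RM6 ends → RM6 and RM7 overlap.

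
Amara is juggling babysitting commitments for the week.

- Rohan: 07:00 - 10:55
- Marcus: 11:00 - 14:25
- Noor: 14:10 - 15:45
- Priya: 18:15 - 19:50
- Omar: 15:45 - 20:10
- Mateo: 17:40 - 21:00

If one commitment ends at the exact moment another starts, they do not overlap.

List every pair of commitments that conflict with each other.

Marcus & Noor, Mateo & Omar, Mateo & Priya, Omar & Priya

Sorted by start: Rohan, Marcus, Noor, Omar, Mateo, Priya.
Marcus starts after Rohan ends, so Rohan has no further overlaps.
Noor starts before Marcus ends → Marcus and Noor overlap.
Omar starts after Marcus ends, so Marcus has no further overlaps.
Omar starts exactly when Noor ends (back-to-back, no overlap), so Noor has no further overlaps.
Mateo starts before Omar ends → Omar and Mateo overlap.
Priya starts before Omar ends → Omar and Priya overlap.
Priya starts before Mateo ends → Mateo and Priya overlap.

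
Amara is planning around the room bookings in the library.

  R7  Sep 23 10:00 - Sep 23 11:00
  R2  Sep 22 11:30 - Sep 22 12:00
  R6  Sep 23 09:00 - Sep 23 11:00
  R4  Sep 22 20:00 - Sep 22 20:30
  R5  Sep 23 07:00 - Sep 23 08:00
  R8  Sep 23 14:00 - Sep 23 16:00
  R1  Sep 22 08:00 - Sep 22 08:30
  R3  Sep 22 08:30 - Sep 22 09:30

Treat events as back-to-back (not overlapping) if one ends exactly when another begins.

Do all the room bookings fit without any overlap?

Check each pair: they overlap iff neither finishes before the other starts.
Sorted by start: R1, R3, R2, R4, R5, R6, R7, R8.
R3 starts exactly when R1 ends (back-to-back, no overlap), so nothing later overlaps R1 either.
R2 starts after R3 ends, so nothing later overlaps R3 either.
R4 starts after R2 ends, so nothing later overlaps R2 either.
R5 starts after R4 ends, so nothing later overlaps R4 either.
R6 starts after R5 ends, so nothing later overlaps R5 either.
R7 starts before R6 ends → R6 and R7 overlap.
That's a conflict, so the schedule is not conflict-free.

No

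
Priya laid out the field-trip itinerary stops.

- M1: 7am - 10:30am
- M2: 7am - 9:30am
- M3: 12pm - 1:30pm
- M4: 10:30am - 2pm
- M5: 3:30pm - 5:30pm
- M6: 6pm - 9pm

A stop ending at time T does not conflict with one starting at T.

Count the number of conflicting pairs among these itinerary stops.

2

Sorted by start: M1, M2, M4, M3, M5, M6.
M2 starts before M1 ends → M1 and M2 overlap.
M4 starts exactly when M1 ends (back-to-back, no overlap) — done with M1.
M4 starts after M2 ends — done with M2.
M3 starts before M4 ends → M4 and M3 overlap.
M5 starts after M4 ends — done with M4.
M5 starts after M3 ends — done with M3.
M6 starts after M5 ends.
Overlapping pairs: M1 & M2, M3 & M4 — 2 in total.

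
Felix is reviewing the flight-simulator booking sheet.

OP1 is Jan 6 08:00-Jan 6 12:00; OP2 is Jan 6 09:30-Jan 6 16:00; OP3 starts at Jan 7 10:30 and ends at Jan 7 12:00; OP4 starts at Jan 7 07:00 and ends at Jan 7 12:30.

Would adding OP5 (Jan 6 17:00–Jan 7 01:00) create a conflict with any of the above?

OP1: ends Jan 6 12:00 at or before OP5 starts Jan 6 17:00 → clear.
OP2: ends Jan 6 16:00 at or before OP5 starts Jan 6 17:00 → clear.
OP4: starts Jan 7 07:00 at or after OP5 ends Jan 7 01:00 → clear.
OP3: starts Jan 7 10:30 at or after OP5 ends Jan 7 01:00 → clear.

No — it doesn't clash with anything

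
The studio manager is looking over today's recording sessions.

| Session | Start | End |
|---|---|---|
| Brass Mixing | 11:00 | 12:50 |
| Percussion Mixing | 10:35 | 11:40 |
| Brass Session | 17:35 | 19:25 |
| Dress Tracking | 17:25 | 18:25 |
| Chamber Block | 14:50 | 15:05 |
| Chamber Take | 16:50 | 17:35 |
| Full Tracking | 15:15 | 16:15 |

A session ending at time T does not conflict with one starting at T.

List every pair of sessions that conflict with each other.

Sorted by start: Percussion Mixing, Brass Mixing, Chamber Block, Full Tracking, Chamber Take, Dress Tracking, Brass Session.
Brass Mixing starts before Percussion Mixing ends → Percussion Mixing and Brass Mixing overlap.
Chamber Block starts after Percussion Mixing ends, so Percussion Mixing has no further overlaps.
Chamber Block starts after Brass Mixing ends, so Brass Mixing has no further overlaps.
Full Tracking starts after Chamber Block ends, so Chamber Block has no further overlaps.
Chamber Take starts after Full Tracking ends, so Full Tracking has no further overlaps.
Dress Tracking starts before Chamber Take ends → Chamber Take and Dress Tracking overlap.
Brass Session starts exactly when Chamber Take ends (back-to-back, no overlap).
Brass Session starts before Dress Tracking ends → Dress Tracking and Brass Session overlap.

Brass Mixing & Percussion Mixing, Brass Session & Dress Tracking, Chamber Take & Dress Tracking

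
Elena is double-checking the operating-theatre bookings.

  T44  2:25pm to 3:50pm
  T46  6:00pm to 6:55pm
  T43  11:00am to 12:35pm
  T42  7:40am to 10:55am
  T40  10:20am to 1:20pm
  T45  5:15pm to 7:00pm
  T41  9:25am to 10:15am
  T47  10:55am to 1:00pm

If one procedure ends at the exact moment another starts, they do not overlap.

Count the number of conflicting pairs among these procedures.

6

Sorted by start: T42, T41, T40, T47, T43, T44, T45, T46.
T41 starts before T42 ends → T42 and T41 overlap.
T40 starts before T42 ends → T42 and T40 overlap.
T47 starts exactly when T42 ends (back-to-back, no overlap), so T42 has no further overlaps.
T40 starts after T41 ends, so T41 has no further overlaps.
T47 starts before T40 ends → T40 and T47 overlap.
T43 starts before T40 ends → T40 and T43 overlap.
T44 starts after T40 ends, so T40 has no further overlaps.
T43 starts before T47 ends → T47 and T43 overlap.
T44 starts after T47 ends, so T47 has no further overlaps.
T44 starts after T43 ends, so T43 has no further overlaps.
T45 starts after T44 ends, so T44 has no further overlaps.
T46 starts before T45 ends → T45 and T46 overlap.
Overlapping pairs: T40 & T42, T40 & T43, T40 & T47, T41 & T42, T43 & T47, T45 & T46 — 6 in total.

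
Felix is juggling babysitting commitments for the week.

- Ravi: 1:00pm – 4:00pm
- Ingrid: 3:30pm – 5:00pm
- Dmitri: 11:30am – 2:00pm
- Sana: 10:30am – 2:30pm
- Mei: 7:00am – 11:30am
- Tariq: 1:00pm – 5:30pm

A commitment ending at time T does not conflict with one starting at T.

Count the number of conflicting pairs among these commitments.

9

Check each pair: they overlap iff neither finishes before the other starts.
Sorted by start: Mei, Sana, Dmitri, Ravi, Tariq, Ingrid.
Sana starts before Mei ends → Mei and Sana overlap.
Dmitri starts exactly when Mei ends (back-to-back, no overlap), so nothing later overlaps Mei either.
Dmitri starts before Sana ends → Sana and Dmitri overlap.
Ravi starts before Sana ends → Sana and Ravi overlap.
Tariq starts before Sana ends → Sana and Tariq overlap.
Ingrid starts after Sana ends.
Ravi starts before Dmitri ends → Dmitri and Ravi overlap.
Tariq starts before Dmitri ends → Dmitri and Tariq overlap.
Ingrid starts after Dmitri ends.
Tariq starts before Ravi ends → Ravi and Tariq overlap.
Ingrid starts before Ravi ends → Ravi and Ingrid overlap.
Ingrid starts before Tariq ends → Tariq and Ingrid overlap.
Overlapping pairs: Dmitri & Ravi, Dmitri & Sana, Dmitri & Tariq, Ingrid & Ravi, Ingrid & Tariq, Mei & Sana, Ravi & Sana, Ravi & Tariq, Sana & Tariq — 9 in total.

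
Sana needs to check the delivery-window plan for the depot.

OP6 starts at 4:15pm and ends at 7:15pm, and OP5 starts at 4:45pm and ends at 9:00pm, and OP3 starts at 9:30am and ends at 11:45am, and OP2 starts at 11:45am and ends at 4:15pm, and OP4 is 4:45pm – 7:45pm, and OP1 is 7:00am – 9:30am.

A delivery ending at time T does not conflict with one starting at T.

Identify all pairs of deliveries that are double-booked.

OP4 & OP5, OP4 & OP6, OP5 & OP6

Sorted by start: OP1, OP3, OP2, OP6, OP4, OP5.
OP3 starts exactly when OP1 ends (back-to-back, no overlap), so nothing later overlaps OP1 either.
OP2 starts exactly when OP3 ends (back-to-back, no overlap), so nothing later overlaps OP3 either.
OP6 starts exactly when OP2 ends (back-to-back, no overlap), so nothing later overlaps OP2 either.
OP4 starts before OP6 ends → OP6 and OP4 overlap.
OP5 starts before OP6 ends → OP6 and OP5 overlap.
OP5 starts before OP4 ends → OP4 and OP5 overlap.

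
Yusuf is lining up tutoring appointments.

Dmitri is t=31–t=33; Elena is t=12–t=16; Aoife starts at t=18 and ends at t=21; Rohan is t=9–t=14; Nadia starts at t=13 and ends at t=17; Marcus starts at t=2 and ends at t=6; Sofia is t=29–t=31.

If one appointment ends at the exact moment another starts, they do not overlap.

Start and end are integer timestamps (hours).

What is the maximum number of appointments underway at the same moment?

3

Sort all start/end points and keep a running count:
t=2 start Marcus → 1
t=6 end Marcus → 0
t=9 start Rohan → 1
t=12 start Elena → 2
t=13 start Nadia → 3
t=14 end Rohan → 2
t=16 end Elena → 1
t=17 end Nadia → 0
t=18 start Aoife → 1
t=21 end Aoife → 0
t=29 start Sofia → 1
t=31 end Sofia → 0
t=31 start Dmitri → 1
t=33 end Dmitri → 0
Peak is 3, at t=13 (Elena, Nadia, Rohan).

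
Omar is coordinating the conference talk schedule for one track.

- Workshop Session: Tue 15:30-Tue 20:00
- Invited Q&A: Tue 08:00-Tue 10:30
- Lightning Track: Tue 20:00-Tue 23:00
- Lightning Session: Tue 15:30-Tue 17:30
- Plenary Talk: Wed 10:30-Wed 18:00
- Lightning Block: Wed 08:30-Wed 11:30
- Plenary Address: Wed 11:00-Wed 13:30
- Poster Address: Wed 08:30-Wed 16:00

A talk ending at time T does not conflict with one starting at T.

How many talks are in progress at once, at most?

Sort all start/end points and keep a running count:
Tue 08:00 start Invited Q&A → 1
Tue 10:30 end Invited Q&A → 0
Tue 15:30 start Lightning Session → 1
Tue 15:30 start Workshop Session → 2
Tue 17:30 end Lightning Session → 1
Tue 20:00 end Workshop Session → 0
Tue 20:00 start Lightning Track → 1
Tue 23:00 end Lightning Track → 0
Wed 08:30 start Lightning Block → 1
Wed 08:30 start Poster Address → 2
Wed 10:30 start Plenary Talk → 3
Wed 11:00 start Plenary Address → 4
Wed 11:30 end Lightning Block → 3
Wed 13:30 end Plenary Address → 2
Wed 16:00 end Poster Address → 1
Wed 18:00 end Plenary Talk → 0
Peak is 4, at Wed 11:00 (Lightning Block, Plenary Address, Plenary Talk, Poster Address).

4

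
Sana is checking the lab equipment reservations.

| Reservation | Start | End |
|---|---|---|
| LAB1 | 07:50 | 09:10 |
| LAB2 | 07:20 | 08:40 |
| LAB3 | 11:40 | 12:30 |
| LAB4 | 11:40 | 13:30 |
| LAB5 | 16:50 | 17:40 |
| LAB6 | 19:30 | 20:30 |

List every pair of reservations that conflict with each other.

Check each pair: they overlap iff neither finishes before the other starts.
Sorted by start: LAB2, LAB1, LAB3, LAB4, LAB5, LAB6.
LAB1 starts before LAB2 ends → LAB2 and LAB1 overlap.
LAB3 starts after LAB2 ends, so LAB2 has no further overlaps.
LAB3 starts after LAB1 ends, so LAB1 has no further overlaps.
LAB4 starts before LAB3 ends → LAB3 and LAB4 overlap.
LAB5 starts after LAB3 ends, so LAB3 has no further overlaps.
LAB5 starts after LAB4 ends, so LAB4 has no further overlaps.
LAB6 starts after LAB5 ends.

LAB1 & LAB2, LAB3 & LAB4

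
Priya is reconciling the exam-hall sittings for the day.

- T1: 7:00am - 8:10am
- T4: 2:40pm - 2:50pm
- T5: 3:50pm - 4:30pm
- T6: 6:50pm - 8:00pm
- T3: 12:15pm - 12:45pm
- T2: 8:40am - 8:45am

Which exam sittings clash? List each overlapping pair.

none

Sorted by start: T1, T2, T3, T4, T5, T6.
T2 starts after T1 ends, so nothing later overlaps T1 either.
T3 starts after T2 ends, so nothing later overlaps T2 either.
T4 starts after T3 ends, so nothing later overlaps T3 either.
T5 starts after T4 ends, so nothing later overlaps T4 either.
T6 starts after T5 ends.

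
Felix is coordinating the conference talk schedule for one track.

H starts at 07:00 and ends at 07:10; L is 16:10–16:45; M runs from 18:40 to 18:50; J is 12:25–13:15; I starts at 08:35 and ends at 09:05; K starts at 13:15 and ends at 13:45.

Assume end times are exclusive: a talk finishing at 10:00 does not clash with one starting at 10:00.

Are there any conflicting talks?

Sorted by start: H, I, J, K, L, M.
I starts after H ends — done with H.
J starts after I ends — done with I.
K starts exactly when J ends (back-to-back, no overlap) — done with J.
L starts after K ends — done with K.
M starts after L ends.
Every pair is clear; the schedule has no overlaps.

No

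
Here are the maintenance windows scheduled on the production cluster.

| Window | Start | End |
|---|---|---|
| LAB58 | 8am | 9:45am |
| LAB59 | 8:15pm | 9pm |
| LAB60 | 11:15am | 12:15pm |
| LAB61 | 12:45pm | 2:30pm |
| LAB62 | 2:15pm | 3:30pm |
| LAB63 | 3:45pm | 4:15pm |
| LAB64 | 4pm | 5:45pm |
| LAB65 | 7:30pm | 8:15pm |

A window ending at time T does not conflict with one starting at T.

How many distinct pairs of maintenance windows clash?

2

Sorted by start: LAB58, LAB60, LAB61, LAB62, LAB63, LAB64, LAB65, LAB59.
LAB60 starts after LAB58 ends — done with LAB58.
LAB61 starts after LAB60 ends — done with LAB60.
LAB62 starts before LAB61 ends → LAB61 and LAB62 overlap.
LAB63 starts after LAB61 ends — done with LAB61.
LAB63 starts after LAB62 ends — done with LAB62.
LAB64 starts before LAB63 ends → LAB63 and LAB64 overlap.
LAB65 starts after LAB63 ends — done with LAB63.
LAB65 starts after LAB64 ends — done with LAB64.
LAB59 starts exactly when LAB65 ends (back-to-back, no overlap).
Overlapping pairs: LAB61 & LAB62, LAB63 & LAB64 — 2 in total.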